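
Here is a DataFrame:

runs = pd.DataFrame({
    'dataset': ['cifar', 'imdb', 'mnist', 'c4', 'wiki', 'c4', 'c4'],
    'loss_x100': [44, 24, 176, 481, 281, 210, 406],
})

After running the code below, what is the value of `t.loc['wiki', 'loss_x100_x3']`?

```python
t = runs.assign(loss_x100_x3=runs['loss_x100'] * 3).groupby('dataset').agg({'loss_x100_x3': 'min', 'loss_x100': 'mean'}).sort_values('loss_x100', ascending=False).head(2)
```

add column loss_x100_x3 = runs['loss_x100'] * 3:
  dataset  loss_x100  loss_x100_x3
0   cifar         44           132
1    imdb         24            72
2   mnist        176           528
3      c4        481          1443
4    wiki        281           843
5      c4        210           630
6      c4        406          1218
group by dataset: min(loss_x100_x3), mean(loss_x100):
         loss_x100_x3   loss_x100
dataset                          
c4                630  365.666667
cifar             132   44.000000
imdb               72   24.000000
mnist             528  176.000000
wiki              843  281.000000
sort by loss_x100 descending:
         loss_x100_x3   loss_x100
dataset                          
c4                630  365.666667
wiki              843  281.000000
mnist             528  176.000000
cifar             132   44.000000
imdb               72   24.000000
take first 2 rows:
         loss_x100_x3   loss_x100
dataset                          
c4                630  365.666667
wiki              843  281.000000
Finally, value at row 'wiki', column 'loss_x100_x3' = 843.

843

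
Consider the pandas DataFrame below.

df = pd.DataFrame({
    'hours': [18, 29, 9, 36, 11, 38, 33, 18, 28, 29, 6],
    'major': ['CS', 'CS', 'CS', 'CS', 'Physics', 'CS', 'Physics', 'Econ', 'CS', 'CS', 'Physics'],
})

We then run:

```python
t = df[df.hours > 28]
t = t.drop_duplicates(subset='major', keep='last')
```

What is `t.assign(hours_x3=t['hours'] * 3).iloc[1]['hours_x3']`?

filter rows where hours > 28:
   hours    major
1     29       CS
3     36       CS
5     38       CS
6     33  Physics
9     29       CS
drop duplicate major (keep=last):
   hours    major
6     33  Physics
9     29       CS
add column hours_x3 = t['hours'] * 3:
   hours    major  hours_x3
6     33  Physics        99
9     29       CS        87
Then the value at position 1, column 'hours_x3': 87

87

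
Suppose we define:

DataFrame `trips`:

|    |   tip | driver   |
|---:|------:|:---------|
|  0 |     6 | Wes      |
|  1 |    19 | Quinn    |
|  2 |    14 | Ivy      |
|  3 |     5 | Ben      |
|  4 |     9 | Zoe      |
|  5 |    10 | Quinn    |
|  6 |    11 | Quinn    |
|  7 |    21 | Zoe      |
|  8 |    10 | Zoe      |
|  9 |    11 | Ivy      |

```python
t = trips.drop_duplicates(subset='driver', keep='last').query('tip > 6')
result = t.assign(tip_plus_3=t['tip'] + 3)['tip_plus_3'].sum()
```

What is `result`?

drop duplicate driver (keep=last):
   tip driver
0    6    Wes
3    5    Ben
6   11  Quinn
8   10    Zoe
9   11    Ivy
filter rows where tip > 6:
   tip driver
6   11  Quinn
8   10    Zoe
9   11    Ivy
add column tip_plus_3 = t['tip'] + 3:
   tip driver  tip_plus_3
6   11  Quinn          14
8   10    Zoe          13
9   11    Ivy          14
So sum() = 41.

41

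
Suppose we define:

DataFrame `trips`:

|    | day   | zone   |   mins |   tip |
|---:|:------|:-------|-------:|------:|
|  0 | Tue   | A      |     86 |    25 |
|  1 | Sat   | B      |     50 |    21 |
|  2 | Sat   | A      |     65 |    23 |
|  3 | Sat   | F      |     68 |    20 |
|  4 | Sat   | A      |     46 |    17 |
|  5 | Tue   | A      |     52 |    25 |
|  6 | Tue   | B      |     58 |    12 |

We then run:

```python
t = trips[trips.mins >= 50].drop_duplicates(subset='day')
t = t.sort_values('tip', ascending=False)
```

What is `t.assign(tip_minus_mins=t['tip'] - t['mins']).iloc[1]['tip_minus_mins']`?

filter rows where mins >= 50:
   day zone  mins  tip
0  Tue    A    86   25
1  Sat    B    50   21
2  Sat    A    65   23
3  Sat    F    68   20
5  Tue    A    52   25
6  Tue    B    58   12
drop duplicate day (keep=first):
   day zone  mins  tip
0  Tue    A    86   25
1  Sat    B    50   21
sort by tip descending:
   day zone  mins  tip
0  Tue    A    86   25
1  Sat    B    50   21
add column tip_minus_mins = t['tip'] - t['mins']:
   day zone  mins  tip  tip_minus_mins
0  Tue    A    86   25             -61
1  Sat    B    50   21             -29

-29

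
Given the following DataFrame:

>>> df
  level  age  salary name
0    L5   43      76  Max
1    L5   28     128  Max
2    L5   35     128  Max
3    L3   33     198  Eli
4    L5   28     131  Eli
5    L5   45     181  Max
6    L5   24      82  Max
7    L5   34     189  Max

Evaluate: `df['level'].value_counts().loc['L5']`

7

value_counts of level:
level
L5    7
L3    1
Name: count, dtype: int64
Hence 7.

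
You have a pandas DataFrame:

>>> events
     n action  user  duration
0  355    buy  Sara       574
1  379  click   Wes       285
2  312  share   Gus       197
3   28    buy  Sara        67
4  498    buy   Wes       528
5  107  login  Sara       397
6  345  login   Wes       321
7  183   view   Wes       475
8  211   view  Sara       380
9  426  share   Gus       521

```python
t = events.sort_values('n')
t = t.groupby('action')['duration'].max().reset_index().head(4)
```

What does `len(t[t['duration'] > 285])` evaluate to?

3

sort by n:
     n action  user  duration
3   28    buy  Sara        67
5  107  login  Sara       397
7  183   view   Wes       475
8  211   view  Sara       380
2  312  share   Gus       197
6  345  login   Wes       321
0  355    buy  Sara       574
1  379  click   Wes       285
9  426  share   Gus       521
4  498    buy   Wes       528
group by action, max of duration:
action
buy      574
click    285
login    397
share    521
view     475
Name: duration, dtype: int64
reset_index():
  action  duration
0    buy       574
1  click       285
2  login       397
3  share       521
4   view       475
take first 4 rows:
  action  duration
0    buy       574
1  click       285
2  login       397
3  share       521
filter rows where duration > 285:
  action  duration
0    buy       574
2  login       397
3  share       521
The number of rows is 3.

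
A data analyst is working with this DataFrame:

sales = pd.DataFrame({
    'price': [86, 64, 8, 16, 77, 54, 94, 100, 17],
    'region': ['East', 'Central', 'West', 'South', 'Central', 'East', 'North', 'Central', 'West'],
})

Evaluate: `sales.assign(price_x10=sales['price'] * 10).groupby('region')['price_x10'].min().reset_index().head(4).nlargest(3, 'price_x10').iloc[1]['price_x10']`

640

add column price_x10 = sales['price'] * 10:
   price   region  price_x10
0     86     East        860
1     64  Central        640
2      8     West         80
3     16    South        160
4     77  Central        770
5     54     East        540
6     94    North        940
7    100  Central       1000
8     17     West        170
group by region, min of price_x10:
region
Central    640
East       540
North      940
South      160
West        80
Name: price_x10, dtype: int64
reset_index():
    region  price_x10
0  Central        640
1     East        540
2    North        940
3    South        160
4     West         80
take first 4 rows:
    region  price_x10
0  Central        640
1     East        540
2    North        940
3    South        160
take 3 rows with largest price_x10:
    region  price_x10
2    North        940
0  Central        640
1     East        540
Finally, value at position 1, column 'price_x10' = 640.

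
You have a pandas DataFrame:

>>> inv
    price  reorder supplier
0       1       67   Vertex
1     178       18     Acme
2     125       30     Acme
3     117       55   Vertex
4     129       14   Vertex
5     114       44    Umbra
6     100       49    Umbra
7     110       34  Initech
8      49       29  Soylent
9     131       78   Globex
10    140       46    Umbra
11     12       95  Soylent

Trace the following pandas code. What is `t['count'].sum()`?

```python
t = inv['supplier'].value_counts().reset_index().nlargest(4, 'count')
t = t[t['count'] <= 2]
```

4

value_counts of supplier:
supplier
Vertex     3
Umbra      3
Acme       2
Soylent    2
Initech    1
Globex     1
Name: count, dtype: int64
reset_index():
  supplier  count
0   Vertex      3
1    Umbra      3
2     Acme      2
3  Soylent      2
4  Initech      1
5   Globex      1
take 4 rows with largest count:
  supplier  count
0   Vertex      3
1    Umbra      3
2     Acme      2
3  Soylent      2
filter rows where count <= 2:
  supplier  count
2     Acme      2
3  Soylent      2
Finally, sum of column 'count' = 4.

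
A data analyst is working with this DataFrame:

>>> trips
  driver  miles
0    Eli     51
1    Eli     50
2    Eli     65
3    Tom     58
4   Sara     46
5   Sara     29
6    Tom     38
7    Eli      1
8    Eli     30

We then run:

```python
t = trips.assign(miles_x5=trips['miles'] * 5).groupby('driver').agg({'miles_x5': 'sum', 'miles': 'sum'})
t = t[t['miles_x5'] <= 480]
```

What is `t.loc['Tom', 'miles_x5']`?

add column miles_x5 = trips['miles'] * 5:
  driver  miles  miles_x5
0    Eli     51       255
1    Eli     50       250
2    Eli     65       325
3    Tom     58       290
4   Sara     46       230
5   Sara     29       145
6    Tom     38       190
7    Eli      1         5
8    Eli     30       150
group by driver: sum(miles_x5), sum(miles):
        miles_x5  miles
driver                 
Eli          985    197
Sara         375     75
Tom          480     96
filter rows where miles_x5 <= 480:
        miles_x5  miles
driver                 
Sara         375     75
Tom          480     96
Reading off the value at row 'Tom', column 'miles_x5', we get 480.

480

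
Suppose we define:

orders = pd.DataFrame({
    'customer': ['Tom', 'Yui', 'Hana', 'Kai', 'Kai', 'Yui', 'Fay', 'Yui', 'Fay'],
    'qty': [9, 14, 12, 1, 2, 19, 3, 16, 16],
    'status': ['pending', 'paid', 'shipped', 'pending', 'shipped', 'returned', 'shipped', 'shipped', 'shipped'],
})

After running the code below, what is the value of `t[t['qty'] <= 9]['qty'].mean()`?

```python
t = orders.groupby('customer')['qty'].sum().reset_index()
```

6.0

group by customer, sum of qty:
customer
Fay     19
Hana    12
Kai      3
Tom      9
Yui     49
Name: qty, dtype: int64
reset_index():
  customer  qty
0      Fay   19
1     Hana   12
2      Kai    3
3      Tom    9
4      Yui   49
filter rows where qty <= 9:
  customer  qty
2      Kai    3
3      Tom    9
mean of column 'qty' → 6.0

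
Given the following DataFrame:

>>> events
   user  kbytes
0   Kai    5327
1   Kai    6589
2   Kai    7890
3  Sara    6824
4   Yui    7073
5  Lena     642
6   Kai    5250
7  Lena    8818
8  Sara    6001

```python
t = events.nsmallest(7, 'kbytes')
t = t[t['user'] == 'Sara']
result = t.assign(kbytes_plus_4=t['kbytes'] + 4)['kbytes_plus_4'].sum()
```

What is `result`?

12833

take 7 rows with smallest kbytes:
   user  kbytes
5  Lena     642
6   Kai    5250
0   Kai    5327
8  Sara    6001
1   Kai    6589
3  Sara    6824
4   Yui    7073
filter rows where user == 'Sara':
   user  kbytes
8  Sara    6001
3  Sara    6824
add column kbytes_plus_4 = t['kbytes'] + 4:
   user  kbytes  kbytes_plus_4
8  Sara    6001           6005
3  Sara    6824           6828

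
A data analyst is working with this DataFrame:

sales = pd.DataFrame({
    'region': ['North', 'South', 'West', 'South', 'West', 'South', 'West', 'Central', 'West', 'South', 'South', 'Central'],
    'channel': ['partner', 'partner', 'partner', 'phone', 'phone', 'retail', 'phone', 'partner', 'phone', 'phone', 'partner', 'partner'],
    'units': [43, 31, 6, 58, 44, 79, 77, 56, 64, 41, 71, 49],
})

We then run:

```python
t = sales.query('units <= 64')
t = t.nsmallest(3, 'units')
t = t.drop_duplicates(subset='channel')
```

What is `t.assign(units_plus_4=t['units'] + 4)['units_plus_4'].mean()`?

filter rows where units <= 64:
     region  channel  units
0     North  partner     43
1     South  partner     31
2      West  partner      6
3     South    phone     58
4      West    phone     44
7   Central  partner     56
8      West    phone     64
9     South    phone     41
11  Central  partner     49
take 3 rows with smallest units:
  region  channel  units
2   West  partner      6
1  South  partner     31
9  South    phone     41
drop duplicate channel (keep=first):
  region  channel  units
2   West  partner      6
9  South    phone     41
add column units_plus_4 = t['units'] + 4:
  region  channel  units  units_plus_4
2   West  partner      6            10
9  South    phone     41            45
Reading off the mean of column 'units_plus_4', we get 27.5.

27.5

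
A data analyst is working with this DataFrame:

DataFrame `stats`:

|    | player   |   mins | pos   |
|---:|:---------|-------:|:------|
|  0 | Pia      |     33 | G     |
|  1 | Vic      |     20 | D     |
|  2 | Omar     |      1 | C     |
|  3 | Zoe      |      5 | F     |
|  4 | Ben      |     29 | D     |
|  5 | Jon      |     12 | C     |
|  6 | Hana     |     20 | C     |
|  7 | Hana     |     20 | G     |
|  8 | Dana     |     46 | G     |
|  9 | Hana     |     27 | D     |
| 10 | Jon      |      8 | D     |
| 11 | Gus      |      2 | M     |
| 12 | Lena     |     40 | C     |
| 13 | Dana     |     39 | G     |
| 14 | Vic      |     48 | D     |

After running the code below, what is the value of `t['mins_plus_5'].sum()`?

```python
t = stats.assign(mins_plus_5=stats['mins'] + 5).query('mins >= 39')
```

193

add column mins_plus_5 = stats['mins'] + 5:
   player  mins pos  mins_plus_5
0     Pia    33   G           38
1     Vic    20   D           25
2    Omar     1   C            6
3     Zoe     5   F           10
4     Ben    29   D           34
5     Jon    12   C           17
6    Hana    20   C           25
7    Hana    20   G           25
8    Dana    46   G           51
9    Hana    27   D           32
10    Jon     8   D           13
11    Gus     2   M            7
12   Lena    40   C           45
13   Dana    39   G           44
14    Vic    48   D           53
filter rows where mins >= 39:
   player  mins pos  mins_plus_5
8    Dana    46   G           51
12   Lena    40   C           45
13   Dana    39   G           44
14    Vic    48   D           53
Taking the sum of column 'mins_plus_5' gives 193.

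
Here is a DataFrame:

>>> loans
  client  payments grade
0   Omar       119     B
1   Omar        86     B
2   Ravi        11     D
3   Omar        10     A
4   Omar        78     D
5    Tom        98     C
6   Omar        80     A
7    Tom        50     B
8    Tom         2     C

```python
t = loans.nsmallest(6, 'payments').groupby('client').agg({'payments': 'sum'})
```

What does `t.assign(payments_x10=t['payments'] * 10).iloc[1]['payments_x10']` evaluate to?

110

take 6 rows with smallest payments:
  client  payments grade
8    Tom         2     C
3   Omar        10     A
2   Ravi        11     D
7    Tom        50     B
4   Omar        78     D
6   Omar        80     A
group by client, sum of payments:
        payments
client          
Omar         168
Ravi          11
Tom           52
add column payments_x10 = t['payments'] * 10:
        payments  payments_x10
client                        
Omar         168          1680
Ravi          11           110
Tom           52           520
Taking the value at position 1, column 'payments_x10' gives 110.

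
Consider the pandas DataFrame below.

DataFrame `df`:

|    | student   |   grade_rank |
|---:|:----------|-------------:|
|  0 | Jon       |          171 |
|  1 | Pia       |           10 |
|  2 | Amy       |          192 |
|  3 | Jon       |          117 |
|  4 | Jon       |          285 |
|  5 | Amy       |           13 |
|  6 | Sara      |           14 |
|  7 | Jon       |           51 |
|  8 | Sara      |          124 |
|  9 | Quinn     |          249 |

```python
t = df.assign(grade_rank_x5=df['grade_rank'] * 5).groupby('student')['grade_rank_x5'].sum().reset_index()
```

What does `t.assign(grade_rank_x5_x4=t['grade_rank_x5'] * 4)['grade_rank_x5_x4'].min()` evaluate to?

200

add column grade_rank_x5 = df['grade_rank'] * 5:
  student  grade_rank  grade_rank_x5
0     Jon         171            855
1     Pia          10             50
2     Amy         192            960
3     Jon         117            585
4     Jon         285           1425
5     Amy          13             65
6    Sara          14             70
7     Jon          51            255
8    Sara         124            620
9   Quinn         249           1245
group by student, sum of grade_rank_x5:
student
Amy      1025
Jon      3120
Pia        50
Quinn    1245
Sara      690
Name: grade_rank_x5, dtype: int64
reset_index():
  student  grade_rank_x5
0     Amy           1025
1     Jon           3120
2     Pia             50
3   Quinn           1245
4    Sara            690
add column grade_rank_x5_x4 = t['grade_rank_x5'] * 4:
  student  grade_rank_x5  grade_rank_x5_x4
0     Amy           1025              4100
1     Jon           3120             12480
2     Pia             50               200
3   Quinn           1245              4980
4    Sara            690              2760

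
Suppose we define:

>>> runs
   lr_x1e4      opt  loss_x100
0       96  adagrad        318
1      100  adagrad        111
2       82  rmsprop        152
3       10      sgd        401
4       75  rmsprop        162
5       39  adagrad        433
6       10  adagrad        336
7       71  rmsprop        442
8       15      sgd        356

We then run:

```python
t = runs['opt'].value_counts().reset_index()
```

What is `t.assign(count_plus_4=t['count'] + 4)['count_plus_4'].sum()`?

21

value_counts of opt:
opt
adagrad    4
rmsprop    3
sgd        2
Name: count, dtype: int64
reset_index():
       opt  count
0  adagrad      4
1  rmsprop      3
2      sgd      2
add column count_plus_4 = t['count'] + 4:
       opt  count  count_plus_4
0  adagrad      4             8
1  rmsprop      3             7
2      sgd      2             6
Finally, sum of column 'count_plus_4' = 21.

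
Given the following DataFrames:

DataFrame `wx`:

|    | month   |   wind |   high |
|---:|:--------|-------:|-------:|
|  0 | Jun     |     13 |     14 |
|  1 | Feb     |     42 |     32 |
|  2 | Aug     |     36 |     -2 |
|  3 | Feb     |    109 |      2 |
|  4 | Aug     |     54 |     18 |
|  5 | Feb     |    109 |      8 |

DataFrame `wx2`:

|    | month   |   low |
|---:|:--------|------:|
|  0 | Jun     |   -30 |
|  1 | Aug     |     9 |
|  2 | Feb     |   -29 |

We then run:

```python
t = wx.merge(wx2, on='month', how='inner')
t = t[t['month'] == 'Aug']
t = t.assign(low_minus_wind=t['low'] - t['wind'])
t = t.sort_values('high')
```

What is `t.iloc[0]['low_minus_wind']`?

-27

merge on 'month' (how='inner') → 6 rows:
  month  wind  high  low
0   Jun    13    14  -30
1   Feb    42    32  -29
2   Aug    36    -2    9
3   Feb   109     2  -29
4   Aug    54    18    9
5   Feb   109     8  -29
filter rows where month == 'Aug':
  month  wind  high  low
2   Aug    36    -2    9
4   Aug    54    18    9
add column low_minus_wind = t['low'] - t['wind']:
  month  wind  high  low  low_minus_wind
2   Aug    36    -2    9             -27
4   Aug    54    18    9             -45
sort by high:
  month  wind  high  low  low_minus_wind
2   Aug    36    -2    9             -27
4   Aug    54    18    9             -45
Reading off the value at position 0, column 'low_minus_wind', we get -27.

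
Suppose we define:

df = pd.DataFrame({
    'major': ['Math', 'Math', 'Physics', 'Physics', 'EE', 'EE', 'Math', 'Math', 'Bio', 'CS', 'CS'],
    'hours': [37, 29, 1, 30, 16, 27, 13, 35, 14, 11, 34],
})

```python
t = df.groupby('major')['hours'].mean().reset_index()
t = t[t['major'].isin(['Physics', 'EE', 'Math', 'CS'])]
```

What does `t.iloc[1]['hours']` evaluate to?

21.5

group by major, mean of hours:
major
Bio        14.0
CS         22.5
EE         21.5
Math       28.5
Physics    15.5
Name: hours, dtype: float64
reset_index():
     major  hours
0      Bio   14.0
1       CS   22.5
2       EE   21.5
3     Math   28.5
4  Physics   15.5
filter rows where major in ['Physics', 'EE', 'Math', 'CS']:
     major  hours
1       CS   22.5
2       EE   21.5
3     Math   28.5
4  Physics   15.5
Hence 21.5.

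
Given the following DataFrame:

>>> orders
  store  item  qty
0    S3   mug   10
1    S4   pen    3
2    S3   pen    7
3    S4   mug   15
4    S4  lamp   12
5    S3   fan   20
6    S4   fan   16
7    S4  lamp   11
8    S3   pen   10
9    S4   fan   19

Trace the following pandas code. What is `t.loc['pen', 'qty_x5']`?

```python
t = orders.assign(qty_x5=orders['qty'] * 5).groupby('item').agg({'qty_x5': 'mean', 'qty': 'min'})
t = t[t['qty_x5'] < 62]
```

add column qty_x5 = orders['qty'] * 5:
  store  item  qty  qty_x5
0    S3   mug   10      50
1    S4   pen    3      15
2    S3   pen    7      35
3    S4   mug   15      75
4    S4  lamp   12      60
5    S3   fan   20     100
6    S4   fan   16      80
7    S4  lamp   11      55
8    S3   pen   10      50
9    S4   fan   19      95
group by item: mean(qty_x5), min(qty):
         qty_x5  qty
item                
fan   91.666667   16
lamp  57.500000   11
mug   62.500000   10
pen   33.333333    3
filter rows where qty_x5 < 62:
         qty_x5  qty
item                
lamp  57.500000   11
pen   33.333333    3

33.3333333333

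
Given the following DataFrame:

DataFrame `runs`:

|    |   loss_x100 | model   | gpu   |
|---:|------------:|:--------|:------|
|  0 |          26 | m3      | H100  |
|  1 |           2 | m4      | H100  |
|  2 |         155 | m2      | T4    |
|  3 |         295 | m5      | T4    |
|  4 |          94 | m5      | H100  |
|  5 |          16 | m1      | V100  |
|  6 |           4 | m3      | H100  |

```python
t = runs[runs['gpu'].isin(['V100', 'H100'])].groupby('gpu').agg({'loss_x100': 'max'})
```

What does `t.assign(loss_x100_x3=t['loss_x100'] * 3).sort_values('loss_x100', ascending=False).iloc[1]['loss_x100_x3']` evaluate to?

48

filter rows where gpu in ['V100', 'H100']:
   loss_x100 model   gpu
0         26    m3  H100
1          2    m4  H100
4         94    m5  H100
5         16    m1  V100
6          4    m3  H100
group by gpu, max of loss_x100:
      loss_x100
gpu            
H100         94
V100         16
add column loss_x100_x3 = t['loss_x100'] * 3:
      loss_x100  loss_x100_x3
gpu                          
H100         94           282
V100         16            48
sort by loss_x100 descending:
      loss_x100  loss_x100_x3
gpu                          
H100         94           282
V100         16            48
Taking the value at position 1, column 'loss_x100_x3' gives 48.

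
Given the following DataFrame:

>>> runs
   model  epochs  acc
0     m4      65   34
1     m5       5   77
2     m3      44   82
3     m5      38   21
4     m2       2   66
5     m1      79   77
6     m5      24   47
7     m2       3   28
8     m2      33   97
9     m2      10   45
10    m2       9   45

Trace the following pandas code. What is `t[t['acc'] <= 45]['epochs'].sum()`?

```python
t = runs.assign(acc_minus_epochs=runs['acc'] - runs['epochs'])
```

add column acc_minus_epochs = runs['acc'] - runs['epochs']:
   model  epochs  acc  acc_minus_epochs
0     m4      65   34               -31
1     m5       5   77                72
2     m3      44   82                38
3     m5      38   21               -17
4     m2       2   66                64
5     m1      79   77                -2
6     m5      24   47                23
7     m2       3   28                25
8     m2      33   97                64
9     m2      10   45                35
10    m2       9   45                36
filter rows where acc <= 45:
   model  epochs  acc  acc_minus_epochs
0     m4      65   34               -31
3     m5      38   21               -17
7     m2       3   28                25
9     m2      10   45                35
10    m2       9   45                36
The sum of column 'epochs' is 125.

125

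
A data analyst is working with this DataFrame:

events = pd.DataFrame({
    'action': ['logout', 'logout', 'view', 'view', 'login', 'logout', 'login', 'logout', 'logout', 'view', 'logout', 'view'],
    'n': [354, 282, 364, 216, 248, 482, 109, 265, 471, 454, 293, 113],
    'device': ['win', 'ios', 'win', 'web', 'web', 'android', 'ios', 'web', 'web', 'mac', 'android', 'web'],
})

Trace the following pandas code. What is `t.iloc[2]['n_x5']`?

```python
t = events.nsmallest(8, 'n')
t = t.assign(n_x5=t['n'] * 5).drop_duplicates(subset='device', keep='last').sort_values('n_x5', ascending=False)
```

1410

take 8 rows with smallest n:
    action    n   device
6    login  109      ios
11    view  113      web
3     view  216      web
4    login  248      web
7   logout  265      web
1   logout  282      ios
10  logout  293  android
0   logout  354      win
add column n_x5 = t['n'] * 5:
    action    n   device  n_x5
6    login  109      ios   545
11    view  113      web   565
3     view  216      web  1080
4    login  248      web  1240
7   logout  265      web  1325
1   logout  282      ios  1410
10  logout  293  android  1465
0   logout  354      win  1770
drop duplicate device (keep=last):
    action    n   device  n_x5
7   logout  265      web  1325
1   logout  282      ios  1410
10  logout  293  android  1465
0   logout  354      win  1770
sort by n_x5 descending:
    action    n   device  n_x5
0   logout  354      win  1770
10  logout  293  android  1465
1   logout  282      ios  1410
7   logout  265      web  1325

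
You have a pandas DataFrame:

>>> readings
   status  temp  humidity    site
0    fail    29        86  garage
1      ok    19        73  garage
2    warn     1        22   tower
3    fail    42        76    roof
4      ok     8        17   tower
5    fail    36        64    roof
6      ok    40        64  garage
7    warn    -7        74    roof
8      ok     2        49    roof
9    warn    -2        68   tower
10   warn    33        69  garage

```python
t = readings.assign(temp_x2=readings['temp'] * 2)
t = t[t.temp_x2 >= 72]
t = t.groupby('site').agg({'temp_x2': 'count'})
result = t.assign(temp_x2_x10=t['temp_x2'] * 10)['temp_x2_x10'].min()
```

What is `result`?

10

add column temp_x2 = readings['temp'] * 2:
   status  temp  humidity    site  temp_x2
0    fail    29        86  garage       58
1      ok    19        73  garage       38
2    warn     1        22   tower        2
3    fail    42        76    roof       84
4      ok     8        17   tower       16
5    fail    36        64    roof       72
6      ok    40        64  garage       80
7    warn    -7        74    roof      -14
8      ok     2        49    roof        4
9    warn    -2        68   tower       -4
10   warn    33        69  garage       66
filter rows where temp_x2 >= 72:
  status  temp  humidity    site  temp_x2
3   fail    42        76    roof       84
5   fail    36        64    roof       72
6     ok    40        64  garage       80
group by site, count of temp_x2:
        temp_x2
site           
garage        1
roof          2
add column temp_x2_x10 = t['temp_x2'] * 10:
        temp_x2  temp_x2_x10
site                        
garage        1           10
roof          2           20
The min of column 'temp_x2_x10' is 10.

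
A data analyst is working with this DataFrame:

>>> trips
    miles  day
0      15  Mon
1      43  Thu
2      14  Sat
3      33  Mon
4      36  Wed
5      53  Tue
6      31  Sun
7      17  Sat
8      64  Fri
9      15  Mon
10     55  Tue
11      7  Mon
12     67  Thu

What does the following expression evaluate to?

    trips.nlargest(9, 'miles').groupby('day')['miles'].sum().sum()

take 9 rows with largest miles:
    miles  day
12     67  Thu
8      64  Fri
10     55  Tue
5      53  Tue
1      43  Thu
4      36  Wed
3      33  Mon
6      31  Sun
7      17  Sat
group by day, sum of miles:
day
Fri     64
Mon     33
Sat     17
Sun     31
Thu    110
Tue    108
Wed     36
Name: miles, dtype: int64

399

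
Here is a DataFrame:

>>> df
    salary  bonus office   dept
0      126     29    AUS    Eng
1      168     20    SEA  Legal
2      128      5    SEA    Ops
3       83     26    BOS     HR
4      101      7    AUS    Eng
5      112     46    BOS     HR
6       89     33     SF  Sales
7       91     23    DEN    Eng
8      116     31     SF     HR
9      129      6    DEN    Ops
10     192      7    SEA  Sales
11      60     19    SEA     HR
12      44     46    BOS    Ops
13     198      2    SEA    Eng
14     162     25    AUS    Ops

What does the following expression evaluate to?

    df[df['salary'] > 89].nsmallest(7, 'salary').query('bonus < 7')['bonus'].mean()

5.5

filter rows where salary > 89:
    salary  bonus office   dept
0      126     29    AUS    Eng
1      168     20    SEA  Legal
2      128      5    SEA    Ops
4      101      7    AUS    Eng
5      112     46    BOS     HR
7       91     23    DEN    Eng
8      116     31     SF     HR
9      129      6    DEN    Ops
10     192      7    SEA  Sales
13     198      2    SEA    Eng
14     162     25    AUS    Ops
take 7 rows with smallest salary:
   salary  bonus office dept
7      91     23    DEN  Eng
4     101      7    AUS  Eng
5     112     46    BOS   HR
8     116     31     SF   HR
0     126     29    AUS  Eng
2     128      5    SEA  Ops
9     129      6    DEN  Ops
filter rows where bonus < 7:
   salary  bonus office dept
2     128      5    SEA  Ops
9     129      6    DEN  Ops
mean of column 'bonus' → 5.5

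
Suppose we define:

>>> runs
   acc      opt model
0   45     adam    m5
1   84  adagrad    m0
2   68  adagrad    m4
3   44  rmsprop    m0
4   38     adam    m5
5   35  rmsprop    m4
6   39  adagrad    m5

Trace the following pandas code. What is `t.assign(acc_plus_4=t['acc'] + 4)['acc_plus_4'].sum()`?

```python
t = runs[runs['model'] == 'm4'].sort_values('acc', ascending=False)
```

filter rows where model == 'm4':
   acc      opt model
2   68  adagrad    m4
5   35  rmsprop    m4
sort by acc descending:
   acc      opt model
2   68  adagrad    m4
5   35  rmsprop    m4
add column acc_plus_4 = t['acc'] + 4:
   acc      opt model  acc_plus_4
2   68  adagrad    m4          72
5   35  rmsprop    m4          39
Taking the sum of column 'acc_plus_4' gives 111.

111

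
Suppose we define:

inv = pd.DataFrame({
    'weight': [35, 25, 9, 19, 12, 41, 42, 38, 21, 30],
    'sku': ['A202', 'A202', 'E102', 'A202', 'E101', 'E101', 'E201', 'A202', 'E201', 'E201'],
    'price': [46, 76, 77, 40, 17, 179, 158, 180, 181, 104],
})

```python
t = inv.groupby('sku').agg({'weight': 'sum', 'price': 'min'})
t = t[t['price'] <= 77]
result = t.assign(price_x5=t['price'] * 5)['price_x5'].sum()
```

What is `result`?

group by sku: sum(weight), min(price):
      weight  price
sku                
A202     117     40
E101      53     17
E102       9     77
E201      93    104
filter rows where price <= 77:
      weight  price
sku                
A202     117     40
E101      53     17
E102       9     77
add column price_x5 = t['price'] * 5:
      weight  price  price_x5
sku                          
A202     117     40       200
E101      53     17        85
E102       9     77       385
So sum() = 670.

670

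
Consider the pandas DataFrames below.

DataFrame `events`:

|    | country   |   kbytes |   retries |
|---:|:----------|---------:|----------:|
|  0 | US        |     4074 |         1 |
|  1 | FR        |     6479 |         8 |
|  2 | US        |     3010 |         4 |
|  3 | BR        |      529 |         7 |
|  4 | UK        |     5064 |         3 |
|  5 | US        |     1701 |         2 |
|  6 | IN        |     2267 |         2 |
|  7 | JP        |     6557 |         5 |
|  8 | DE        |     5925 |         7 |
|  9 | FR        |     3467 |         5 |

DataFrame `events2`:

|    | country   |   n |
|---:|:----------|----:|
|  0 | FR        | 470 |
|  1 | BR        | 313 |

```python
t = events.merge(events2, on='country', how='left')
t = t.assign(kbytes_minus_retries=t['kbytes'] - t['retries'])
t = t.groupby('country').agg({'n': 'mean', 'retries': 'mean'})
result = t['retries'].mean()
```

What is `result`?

4.69047619048

merge on 'country' (how='left') → 10 rows:
  country  kbytes  retries      n
0      US    4074        1    NaN
1      FR    6479        8  470.0
2      US    3010        4    NaN
3      BR     529        7  313.0
4      UK    5064        3    NaN
5      US    1701        2    NaN
6      IN    2267        2    NaN
7      JP    6557        5    NaN
8      DE    5925        7    NaN
9      FR    3467        5  470.0
add column kbytes_minus_retries = t['kbytes'] - t['retries']:
  country  kbytes  retries      n  kbytes_minus_retries
0      US    4074        1    NaN                  4073
1      FR    6479        8  470.0                  6471
2      US    3010        4    NaN                  3006
3      BR     529        7  313.0                   522
4      UK    5064        3    NaN                  5061
5      US    1701        2    NaN                  1699
6      IN    2267        2    NaN                  2265
7      JP    6557        5    NaN                  6552
8      DE    5925        7    NaN                  5918
9      FR    3467        5  470.0                  3462
group by country: mean(n), mean(retries):
             n   retries
country                 
BR       313.0  7.000000
DE         NaN  7.000000
FR       470.0  6.500000
IN         NaN  2.000000
JP         NaN  5.000000
UK         NaN  3.000000
US         NaN  2.333333
The mean of column 'retries' is 4.69047619048.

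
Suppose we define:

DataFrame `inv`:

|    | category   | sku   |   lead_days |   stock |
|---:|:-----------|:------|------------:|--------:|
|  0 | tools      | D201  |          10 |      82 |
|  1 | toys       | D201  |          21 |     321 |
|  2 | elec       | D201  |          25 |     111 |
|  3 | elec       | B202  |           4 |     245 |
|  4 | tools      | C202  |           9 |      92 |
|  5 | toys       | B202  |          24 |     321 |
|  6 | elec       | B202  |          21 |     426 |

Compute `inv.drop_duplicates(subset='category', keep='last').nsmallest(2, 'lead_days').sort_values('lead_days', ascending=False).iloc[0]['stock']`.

426

drop duplicate category (keep=last):
  category   sku  lead_days  stock
4    tools  C202          9     92
5     toys  B202         24    321
6     elec  B202         21    426
take 2 rows with smallest lead_days:
  category   sku  lead_days  stock
4    tools  C202          9     92
6     elec  B202         21    426
sort by lead_days descending:
  category   sku  lead_days  stock
6     elec  B202         21    426
4    tools  C202          9     92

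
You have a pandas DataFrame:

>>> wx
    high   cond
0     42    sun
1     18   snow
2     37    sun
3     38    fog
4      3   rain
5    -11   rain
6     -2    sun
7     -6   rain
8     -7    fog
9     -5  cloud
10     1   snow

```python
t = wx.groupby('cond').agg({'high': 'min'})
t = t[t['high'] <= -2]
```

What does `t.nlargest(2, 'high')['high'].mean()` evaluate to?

group by cond, min of high:
       high
cond       
cloud    -5
fog      -7
rain    -11
snow      1
sun      -2
filter rows where high <= -2:
       high
cond       
cloud    -5
fog      -7
rain    -11
sun      -2
take 2 rows with largest high:
       high
cond       
sun      -2
cloud    -5
Reading off the mean of column 'high', we get -3.5.

-3.5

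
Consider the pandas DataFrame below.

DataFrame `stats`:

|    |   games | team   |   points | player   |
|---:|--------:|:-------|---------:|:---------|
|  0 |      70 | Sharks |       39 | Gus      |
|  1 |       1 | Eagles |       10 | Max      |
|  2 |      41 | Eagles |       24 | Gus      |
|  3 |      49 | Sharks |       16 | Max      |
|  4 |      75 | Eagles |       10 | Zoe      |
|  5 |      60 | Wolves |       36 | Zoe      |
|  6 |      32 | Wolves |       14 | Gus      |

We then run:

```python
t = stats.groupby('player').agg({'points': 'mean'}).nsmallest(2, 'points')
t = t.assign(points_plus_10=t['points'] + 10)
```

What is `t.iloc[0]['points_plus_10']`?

group by player, mean of points:
           points
player           
Gus     25.666667
Max     13.000000
Zoe     23.000000
take 2 rows with smallest points:
        points
player        
Max       13.0
Zoe       23.0
add column points_plus_10 = t['points'] + 10:
        points  points_plus_10
player                        
Max       13.0            23.0
Zoe       23.0            33.0
Hence 23.0.

23.0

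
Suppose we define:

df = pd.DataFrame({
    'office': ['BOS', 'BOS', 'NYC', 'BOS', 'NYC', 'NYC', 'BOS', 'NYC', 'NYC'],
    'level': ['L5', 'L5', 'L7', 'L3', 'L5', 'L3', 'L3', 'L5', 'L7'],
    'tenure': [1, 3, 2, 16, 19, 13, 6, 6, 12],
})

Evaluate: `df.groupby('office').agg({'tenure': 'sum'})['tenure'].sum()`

group by office, sum of tenure:
        tenure
office        
BOS         26
NYC         52
The sum of column 'tenure' is 78.

78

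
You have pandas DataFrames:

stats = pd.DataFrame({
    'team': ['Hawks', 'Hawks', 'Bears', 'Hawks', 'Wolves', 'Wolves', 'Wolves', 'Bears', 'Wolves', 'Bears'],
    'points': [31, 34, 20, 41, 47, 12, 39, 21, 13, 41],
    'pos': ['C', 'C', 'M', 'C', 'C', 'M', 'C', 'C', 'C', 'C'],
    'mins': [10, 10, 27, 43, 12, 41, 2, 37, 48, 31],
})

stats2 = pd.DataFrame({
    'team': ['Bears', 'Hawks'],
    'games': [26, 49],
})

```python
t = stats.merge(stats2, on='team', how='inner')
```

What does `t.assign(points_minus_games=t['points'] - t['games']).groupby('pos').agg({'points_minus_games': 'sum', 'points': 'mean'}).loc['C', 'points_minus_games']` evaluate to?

merge on 'team' (how='inner') → 6 rows:
    team  points pos  mins  games
0  Hawks      31   C    10     49
1  Hawks      34   C    10     49
2  Bears      20   M    27     26
3  Hawks      41   C    43     49
4  Bears      21   C    37     26
5  Bears      41   C    31     26
add column points_minus_games = t['points'] - t['games']:
    team  points pos  mins  games  points_minus_games
0  Hawks      31   C    10     49                 -18
1  Hawks      34   C    10     49                 -15
2  Bears      20   M    27     26                  -6
3  Hawks      41   C    43     49                  -8
4  Bears      21   C    37     26                  -5
5  Bears      41   C    31     26                  15
group by pos: sum(points_minus_games), mean(points):
     points_minus_games  points
pos                            
C                   -31    33.6
M                    -6    20.0

-31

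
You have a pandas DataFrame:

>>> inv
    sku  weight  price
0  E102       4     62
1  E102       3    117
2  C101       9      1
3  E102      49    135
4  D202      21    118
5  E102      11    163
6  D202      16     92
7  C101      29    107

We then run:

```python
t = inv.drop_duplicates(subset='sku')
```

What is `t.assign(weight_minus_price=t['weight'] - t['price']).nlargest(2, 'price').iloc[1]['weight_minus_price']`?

-58

drop duplicate sku (keep=first):
    sku  weight  price
0  E102       4     62
2  C101       9      1
4  D202      21    118
add column weight_minus_price = t['weight'] - t['price']:
    sku  weight  price  weight_minus_price
0  E102       4     62                 -58
2  C101       9      1                   8
4  D202      21    118                 -97
take 2 rows with largest price:
    sku  weight  price  weight_minus_price
4  D202      21    118                 -97
0  E102       4     62                 -58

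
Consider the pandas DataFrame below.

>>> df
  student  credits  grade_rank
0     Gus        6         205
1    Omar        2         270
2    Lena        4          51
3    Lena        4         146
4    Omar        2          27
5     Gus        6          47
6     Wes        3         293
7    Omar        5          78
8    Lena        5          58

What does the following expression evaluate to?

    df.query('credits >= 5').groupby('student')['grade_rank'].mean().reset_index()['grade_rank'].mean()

filter rows where credits >= 5:
  student  credits  grade_rank
0     Gus        6         205
5     Gus        6          47
7    Omar        5          78
8    Lena        5          58
group by student, mean of grade_rank:
student
Gus     126.0
Lena     58.0
Omar     78.0
Name: grade_rank, dtype: float64
reset_index():
  student  grade_rank
0     Gus       126.0
1    Lena        58.0
2    Omar        78.0

87.3333333333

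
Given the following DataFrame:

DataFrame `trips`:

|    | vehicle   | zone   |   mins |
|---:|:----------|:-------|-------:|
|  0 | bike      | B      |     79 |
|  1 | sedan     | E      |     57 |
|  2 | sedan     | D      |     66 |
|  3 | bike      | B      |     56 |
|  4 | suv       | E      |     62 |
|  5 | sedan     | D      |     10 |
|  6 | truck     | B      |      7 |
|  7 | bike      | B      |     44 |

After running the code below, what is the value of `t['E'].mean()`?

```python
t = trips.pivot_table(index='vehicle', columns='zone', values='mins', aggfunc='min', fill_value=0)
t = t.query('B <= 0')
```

pivot: rows=vehicle, cols=zone, min(mins):
zone      B   D   E
vehicle            
bike     44   0   0
sedan     0  10  57
suv       0   0  62
truck     7   0   0
filter rows where B <= 0:
zone     B   D   E
vehicle           
sedan    0  10  57
suv      0   0  62
Finally, mean of column 'E' = 59.5.

59.5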